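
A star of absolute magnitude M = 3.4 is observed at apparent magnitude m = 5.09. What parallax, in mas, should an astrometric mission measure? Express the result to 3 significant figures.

m − M = 5.09 − 3.4 = 1.69.
d = 10^((m−M)/5 + 1) = 10^1.338 = 21.777 pc.
p = 1/d = 1/21.777 = 0.04592 arcsec = 45.92 mas.

45.9 mas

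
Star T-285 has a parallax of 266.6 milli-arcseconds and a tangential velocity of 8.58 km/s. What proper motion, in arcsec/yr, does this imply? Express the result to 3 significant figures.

0.483 arcsec/yr

d = 1/p = 1/0.2666″ = 3.7509 pc.
μ = v_t / (4.74 d) = 8.58 / (4.74 × 3.7509) = 8.58 / 17.779 = 0.48259 ″/yr.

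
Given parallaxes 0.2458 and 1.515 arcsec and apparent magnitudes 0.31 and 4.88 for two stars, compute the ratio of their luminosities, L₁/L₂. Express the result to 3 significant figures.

L₁/L₂ = 2560

d₁ = 1/p₁ = 1/0.2458″ = 4.0683 pc; d₂ = 1/p₂ = 1/1.515″ = 0.66007 pc.
M₁ = m₁ − 5 log₁₀ d₁ + 5 = 0.31 − 3.0471 + 5 = 2.2629.
M₂ = 4.88 − (-0.9021) + 5 = 10.7821.
L₁/L₂ = 10^(0.4(M₂ − M₁)) = 10^(0.4 × 8.5192) = 10^3.40768 = 2556.7.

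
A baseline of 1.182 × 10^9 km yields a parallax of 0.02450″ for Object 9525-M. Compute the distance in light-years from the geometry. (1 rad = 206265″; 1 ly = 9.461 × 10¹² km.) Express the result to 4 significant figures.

θ = 0.02450″ = 0.02450/206265 = 1.1878 × 10^-7 rad.
d = B/θ = (1.182 × 10^9) / (1.1878 × 10^-7) = 9.9512 × 10^15 km = (9.9512 × 10^15) / (9.461 × 10^12) ly = 1051.8 ly.

1052 ly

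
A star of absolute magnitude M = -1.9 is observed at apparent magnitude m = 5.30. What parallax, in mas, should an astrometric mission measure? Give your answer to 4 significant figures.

m − M = 5.30 − (-1.9) = 7.20.
d = 10^((m−M)/5 + 1) = 10^2.440 = 275.42 pc.
p = 1/d = 1/275.42 = 0.0036308 arcsec = 3.6308 mas.

3.631 mas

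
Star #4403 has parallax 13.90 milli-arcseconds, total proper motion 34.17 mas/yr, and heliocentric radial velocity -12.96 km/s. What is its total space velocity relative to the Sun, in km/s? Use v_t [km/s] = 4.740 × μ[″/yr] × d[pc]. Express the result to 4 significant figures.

d = 1/p = 1/0.01390″ = 71.942 pc.
μ = 34.17 mas/yr = 0.03417 ″/yr.
v_t = 4.740 μ d = 4.740 × 0.03417 × 71.942 = 11.652 km/s.
v = √(v_r² + v_t²) = √((-12.96)² + 11.652²) = √303.731 = 17.428 km/s.

17.43 km/s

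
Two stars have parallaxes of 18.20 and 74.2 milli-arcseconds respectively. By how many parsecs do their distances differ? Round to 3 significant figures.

d_A = 1/0.01820″ = 54.945 pc; d_B = 1/0.07420″ = 13.477 pc.
|d_B − d_A| = |13.477 − 54.945| = 41.468 pc.

41.5 pc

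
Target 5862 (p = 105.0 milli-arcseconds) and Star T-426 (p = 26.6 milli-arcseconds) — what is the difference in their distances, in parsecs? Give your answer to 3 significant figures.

d_A = 1/0.1050″ = 9.5238 pc; d_B = 1/0.02660″ = 37.594 pc.
|d_B − d_A| = |37.594 − 9.5238| = 28.07 pc.

28.1 pc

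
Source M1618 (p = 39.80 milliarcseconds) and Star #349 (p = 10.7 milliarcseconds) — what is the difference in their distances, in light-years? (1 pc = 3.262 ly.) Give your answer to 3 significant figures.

d_A = 1/0.03980″ = 25.126 pc; d_B = 1/0.01070″ = 93.458 pc.
|d_B − d_A| = |93.458 − 25.126| = 68.332 pc = 68.332 × 3.262 ly = 222.9 ly.

223 ly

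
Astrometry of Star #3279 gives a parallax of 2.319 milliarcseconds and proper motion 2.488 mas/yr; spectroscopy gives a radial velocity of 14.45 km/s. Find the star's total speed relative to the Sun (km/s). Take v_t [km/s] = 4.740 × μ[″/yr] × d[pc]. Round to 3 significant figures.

d = 1/p = 1/0.002319″ = 431.22 pc.
μ = 2.488 mas/yr = 0.002488 ″/yr.
v_t = 4.740 μ d = 4.740 × 0.002488 × 431.22 = 5.0854 km/s.
v = √(v_r² + v_t²) = √(14.45² + 5.0854²) = √234.664 = 15.319 km/s.

15.3 km/s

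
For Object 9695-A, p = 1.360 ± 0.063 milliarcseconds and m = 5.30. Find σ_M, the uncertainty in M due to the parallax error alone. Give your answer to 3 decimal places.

σ_M = 0.101 mag

M = m − 5 log₁₀ d + 5 = m + 5 log₁₀ p + 5, so ∂M/∂p = 5/(p ln 10).
σ_M = (5/ln 10) · (σ_p/p) = 2.1715 × 0.063/1.360 = 2.1715 × 0.046324 = 0.10059.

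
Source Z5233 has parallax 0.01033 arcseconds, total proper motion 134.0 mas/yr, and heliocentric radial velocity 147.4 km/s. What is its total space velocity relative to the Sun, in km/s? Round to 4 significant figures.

d = 1/p = 1/0.01033″ = 96.805 pc.
μ = 134.0 mas/yr = 0.1340 ″/yr.
v_t = 4.740 μ d = 4.740 × 0.1340 × 96.805 = 61.487 km/s.
v = √(v_r² + v_t²) = √(147.4² + 61.487²) = √25507.4 = 159.71 km/s.

159.7 km/s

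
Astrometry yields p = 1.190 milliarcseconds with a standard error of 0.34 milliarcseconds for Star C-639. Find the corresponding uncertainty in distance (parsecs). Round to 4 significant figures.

d = 1/p, so σ_d = σ_p / p².
σ_d = 0.000340 / (0.001190)² = 0.000340 / 0.0000014161 = 240.1 pc.

240.1 pc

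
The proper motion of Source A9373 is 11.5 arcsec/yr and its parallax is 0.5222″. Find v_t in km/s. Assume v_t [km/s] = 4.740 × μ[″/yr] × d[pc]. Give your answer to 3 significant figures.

104 km/s

d = 1/p = 1/0.5222″ = 1.915 pc.
v_t = 4.74 × μ × d = 4.74 × 11.5 × 1.915 = 104.39 km/s.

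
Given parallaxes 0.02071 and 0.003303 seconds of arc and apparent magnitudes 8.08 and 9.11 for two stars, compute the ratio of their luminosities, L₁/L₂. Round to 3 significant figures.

d₁ = 1/p₁ = 1/0.02071″ = 48.286 pc; d₂ = 1/p₂ = 1/0.003303″ = 302.76 pc.
M₁ = m₁ − 5 log₁₀ d₁ + 5 = 8.08 − 8.4191 + 5 = 4.6609.
M₂ = 9.11 − 12.4055 + 5 = 1.7045.
L₁/L₂ = 10^(0.4(M₂ − M₁)) = 10^(0.4 × (-2.9564)) = 10^(-1.18256) = 0.065681.

L₁/L₂ = 0.0657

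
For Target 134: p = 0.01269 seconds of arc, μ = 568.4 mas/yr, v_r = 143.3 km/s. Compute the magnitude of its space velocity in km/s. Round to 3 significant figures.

d = 1/p = 1/0.01269″ = 78.802 pc.
μ = 568.4 mas/yr = 0.5684 ″/yr.
v_t = 4.740 μ d = 4.740 × 0.5684 × 78.802 = 212.31 km/s.
v = √(v_r² + v_t²) = √(143.3² + 212.31²) = √65610.4 = 256.15 km/s.

256 km/s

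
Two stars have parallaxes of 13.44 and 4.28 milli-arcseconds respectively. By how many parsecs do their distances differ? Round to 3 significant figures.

159 pc

d_A = 1/0.01344″ = 74.405 pc; d_B = 1/0.004280″ = 233.64 pc.
|d_B − d_A| = |233.64 − 74.405| = 159.24 pc.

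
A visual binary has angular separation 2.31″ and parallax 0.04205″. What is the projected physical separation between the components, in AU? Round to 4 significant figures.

54.93 AU

d = 1/p = 1/0.04205″ = 23.781 pc.
At distance d (pc), an angle of θ arcsec spans θ·d AU: s = 2.31 × 23.781 = 54.934 AU.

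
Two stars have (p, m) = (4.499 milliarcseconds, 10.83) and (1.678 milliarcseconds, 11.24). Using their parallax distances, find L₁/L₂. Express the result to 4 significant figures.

d₁ = 1/p₁ = 1/0.004499″ = 222.27 pc; d₂ = 1/p₂ = 1/0.001678″ = 595.95 pc.
M₁ = m₁ − 5 log₁₀ d₁ + 5 = 10.83 − 11.7344 + 5 = 4.0956.
M₂ = 11.24 − 13.8760 + 5 = 2.3640.
L₁/L₂ = 10^(0.4(M₂ − M₁)) = 10^(0.4 × (-1.7316)) = 10^(-0.69264) = 0.20294.

L₁/L₂ = 0.2029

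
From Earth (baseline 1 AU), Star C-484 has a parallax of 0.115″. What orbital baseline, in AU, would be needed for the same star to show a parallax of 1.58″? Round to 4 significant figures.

13.74 AU

Parallax scales linearly with baseline: p ∝ B, so B = p_target / p_Earth × 1 AU.
B = 1.58 / 0.115 = 13.739 AU.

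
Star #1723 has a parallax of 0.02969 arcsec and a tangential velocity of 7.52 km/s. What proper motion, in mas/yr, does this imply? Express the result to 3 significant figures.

47.1 mas/yr

d = 1/p = 1/0.02969″ = 33.681 pc.
μ = v_t / (4.74 d) = 7.52 / (4.74 × 33.681) = 7.52 / 159.65 = 0.047103 ″/yr = 47.103 mas/yr.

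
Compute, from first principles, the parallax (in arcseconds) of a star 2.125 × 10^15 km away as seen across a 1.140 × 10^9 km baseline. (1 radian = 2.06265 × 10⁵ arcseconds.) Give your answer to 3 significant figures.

0.111 arcsec

θ ≈ B/d = (1.140 × 10^9) / (2.125 × 10^15) = 5.3647 × 10^-7 rad.
In arcseconds: 5.3647 × 10^-7 × 206265 = 0.11065″.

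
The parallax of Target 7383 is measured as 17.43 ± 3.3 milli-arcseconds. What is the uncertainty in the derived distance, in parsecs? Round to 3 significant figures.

10.9 pc

d = 1/p, so σ_d = σ_p / p².
σ_d = 0.00330 / (0.01743)² = 0.00330 / 0.0003038 = 10.862 pc.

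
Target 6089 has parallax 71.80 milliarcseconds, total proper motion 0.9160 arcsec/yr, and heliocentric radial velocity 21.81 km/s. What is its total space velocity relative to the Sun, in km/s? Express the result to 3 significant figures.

d = 1/p = 1/0.07180″ = 13.928 pc.
v_t = 4.740 μ d = 4.740 × 0.9160 × 13.928 = 60.473 km/s.
v = √(v_r² + v_t²) = √(21.81² + 60.473²) = √4132.66 = 64.286 km/s.

64.3 km/s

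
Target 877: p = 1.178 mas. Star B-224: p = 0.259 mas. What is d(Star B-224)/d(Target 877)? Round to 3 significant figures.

4.55

Since d = 1/p, d_B/d_A = p_A/p_B.
= 1.178 / 0.259 = 4.5483.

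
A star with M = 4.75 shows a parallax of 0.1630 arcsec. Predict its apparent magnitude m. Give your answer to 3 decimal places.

m = 3.689

d = 1/p = 1/0.1630″ = 6.135 pc.
m − M = 5 log₁₀ d − 5 = 5 log₁₀(6.135) − 5 = 3.9391 − 5 = -1.0609.
m = M + (m − M) = 4.75 + (-1.0609) = 3.689.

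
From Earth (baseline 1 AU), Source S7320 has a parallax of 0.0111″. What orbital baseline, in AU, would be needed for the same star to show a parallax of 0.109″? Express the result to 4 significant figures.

Parallax scales linearly with baseline: p ∝ B, so B = p_target / p_Earth × 1 AU.
B = 0.109 / 0.0111 = 9.8198 AU.

9.820 AU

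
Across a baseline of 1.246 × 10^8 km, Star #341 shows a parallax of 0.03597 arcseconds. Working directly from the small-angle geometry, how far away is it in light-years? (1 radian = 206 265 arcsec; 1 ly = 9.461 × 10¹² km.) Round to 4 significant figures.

75.52 ly

θ = 0.03597″ = 0.03597/206265 = 1.7439 × 10^-7 rad.
d = B/θ = (1.246 × 10^8) / (1.7439 × 10^-7) = 7.1449 × 10^14 km = (7.1449 × 10^14) / (9.461 × 10^12) ly = 75.52 ly.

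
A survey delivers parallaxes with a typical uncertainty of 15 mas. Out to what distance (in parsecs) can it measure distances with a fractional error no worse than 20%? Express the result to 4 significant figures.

σ_d/d = σ_p/p, so the condition is σ_p/p ≤ 0.20, i.e. p ≥ σ_p/0.20.
p_min = 15/0.20 = 75 mas = 0.075 arcsec.
d_max = 1/p_min = 1/0.075 = 13.333 pc.

13.33 pc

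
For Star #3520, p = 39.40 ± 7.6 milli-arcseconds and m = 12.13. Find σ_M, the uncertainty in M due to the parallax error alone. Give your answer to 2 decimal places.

σ_M = 0.42 mag

M = m − 5 log₁₀ d + 5 = m + 5 log₁₀ p + 5, so ∂M/∂p = 5/(p ln 10).
σ_M = (5/ln 10) · (σ_p/p) = 2.1715 × 7.6/39.40 = 2.1715 × 0.19289 = 0.41886.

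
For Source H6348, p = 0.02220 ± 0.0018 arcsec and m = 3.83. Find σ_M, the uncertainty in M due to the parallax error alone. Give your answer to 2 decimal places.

σ_M = 0.18 mag

M = m − 5 log₁₀ d + 5 = m + 5 log₁₀ p + 5, so ∂M/∂p = 5/(p ln 10).
σ_M = (5/ln 10) · (σ_p/p) = 2.1715 × 0.0018/0.02220 = 2.1715 × 0.081081 = 0.17607.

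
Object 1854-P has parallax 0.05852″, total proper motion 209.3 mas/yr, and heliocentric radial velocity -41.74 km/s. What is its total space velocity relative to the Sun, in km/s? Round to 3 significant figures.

d = 1/p = 1/0.05852″ = 17.088 pc.
μ = 209.3 mas/yr = 0.2093 ″/yr.
v_t = 4.740 μ d = 4.740 × 0.2093 × 17.088 = 16.953 km/s.
v = √(v_r² + v_t²) = √((-41.74)² + 16.953²) = √2029.63 = 45.051 km/s.

45.1 km/s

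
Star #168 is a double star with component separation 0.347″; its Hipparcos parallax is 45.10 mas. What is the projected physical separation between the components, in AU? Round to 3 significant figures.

7.69 AU

d = 1/p = 1/0.04510″ = 22.173 pc.
At distance d (pc), an angle of θ arcsec spans θ·d AU: s = 0.347 × 22.173 = 7.694 AU.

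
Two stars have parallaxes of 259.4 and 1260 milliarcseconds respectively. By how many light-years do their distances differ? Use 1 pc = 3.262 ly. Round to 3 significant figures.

9.99 ly

d_A = 1/0.2594″ = 3.8551 pc; d_B = 1/1.260″ = 0.79365 pc.
|d_B − d_A| = |0.79365 − 3.8551| = 3.0615 pc = 3.0615 × 3.262 ly = 9.9866 ly.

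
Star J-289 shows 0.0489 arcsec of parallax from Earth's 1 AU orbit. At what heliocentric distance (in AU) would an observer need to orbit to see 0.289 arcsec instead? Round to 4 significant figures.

Parallax scales linearly with baseline: p ∝ B, so B = p_target / p_Earth × 1 AU.
B = 0.289 / 0.0489 = 5.91 AU.

5.910 AU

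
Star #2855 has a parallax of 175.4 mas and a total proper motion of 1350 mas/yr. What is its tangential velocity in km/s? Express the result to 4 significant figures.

36.48 km/s

d = 1/p = 1/0.1754″ = 5.7013 pc.
μ = 1350 mas/yr = 1.35 ″/yr.
v_t = 4.74 × μ × d = 4.74 × 1.35 × 5.7013 = 36.483 km/s.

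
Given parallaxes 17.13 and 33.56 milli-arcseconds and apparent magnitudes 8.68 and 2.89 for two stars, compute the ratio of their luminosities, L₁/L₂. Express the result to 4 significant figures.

d₁ = 1/p₁ = 1/0.01713″ = 58.377 pc; d₂ = 1/p₂ = 1/0.03356″ = 29.797 pc.
M₁ = m₁ − 5 log₁₀ d₁ + 5 = 8.68 − 8.8312 + 5 = 4.8488.
M₂ = 2.89 − 7.3709 + 5 = 0.5191.
L₁/L₂ = 10^(0.4(M₂ − M₁)) = 10^(0.4 × (-4.3297)) = 10^(-1.73188) = 0.01854.

L₁/L₂ = 0.01854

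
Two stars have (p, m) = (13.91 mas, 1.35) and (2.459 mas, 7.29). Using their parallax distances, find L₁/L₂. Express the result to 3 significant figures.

d₁ = 1/p₁ = 1/0.01391″ = 71.891 pc; d₂ = 1/p₂ = 1/0.002459″ = 406.67 pc.
M₁ = m₁ − 5 log₁₀ d₁ + 5 = 1.35 − 9.2834 + 5 = -2.9334.
M₂ = 7.29 − 13.0462 + 5 = -0.7562.
L₁/L₂ = 10^(0.4(M₂ − M₁)) = 10^(0.4 × 2.1772) = 10^0.87088 = 7.4281.

L₁/L₂ = 7.43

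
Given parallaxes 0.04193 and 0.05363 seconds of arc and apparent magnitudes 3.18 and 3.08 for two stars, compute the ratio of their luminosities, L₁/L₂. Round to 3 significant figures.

L₁/L₂ = 1.49

d₁ = 1/p₁ = 1/0.04193″ = 23.849 pc; d₂ = 1/p₂ = 1/0.05363″ = 18.646 pc.
M₁ = m₁ − 5 log₁₀ d₁ + 5 = 3.18 − 6.8874 + 5 = 1.2926.
M₂ = 3.08 − 6.3529 + 5 = 1.7271.
L₁/L₂ = 10^(0.4(M₂ − M₁)) = 10^(0.4 × 0.4345) = 10^0.17380 = 1.4921.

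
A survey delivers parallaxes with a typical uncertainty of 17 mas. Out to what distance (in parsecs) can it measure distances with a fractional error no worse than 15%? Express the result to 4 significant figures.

σ_d/d = σ_p/p, so the condition is σ_p/p ≤ 0.15, i.e. p ≥ σ_p/0.15.
p_min = 17/0.15 = 113.33 mas = 0.11333 arcsec.
d_max = 1/p_min = 1/0.11333 = 8.8238 pc.

8.824 pc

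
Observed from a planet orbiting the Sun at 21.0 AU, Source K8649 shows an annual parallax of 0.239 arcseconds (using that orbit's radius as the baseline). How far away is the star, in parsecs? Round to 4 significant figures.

With baseline B (in AU) and parallax p (in arcsec), d = B/p parsecs.
d = 21.0 / 0.239 = 87.866 pc.

87.87 pc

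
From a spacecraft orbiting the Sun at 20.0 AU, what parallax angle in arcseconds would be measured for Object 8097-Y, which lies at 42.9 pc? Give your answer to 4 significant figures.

p (arcsec) = B (AU) / d (pc).
p = 20.0 / 42.9 = 0.4662 arcsec.

0.4662 arcsec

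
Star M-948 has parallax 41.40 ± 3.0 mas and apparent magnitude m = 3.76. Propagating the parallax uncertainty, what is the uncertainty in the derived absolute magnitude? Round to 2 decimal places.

M = m − 5 log₁₀ d + 5 = m + 5 log₁₀ p + 5, so ∂M/∂p = 5/(p ln 10).
σ_M = (5/ln 10) · (σ_p/p) = 2.1715 × 3.0/41.40 = 2.1715 × 0.072464 = 0.15736.

σ_M = 0.16 mag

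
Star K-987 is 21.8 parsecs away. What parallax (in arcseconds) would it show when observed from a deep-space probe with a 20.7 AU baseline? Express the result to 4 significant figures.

p (arcsec) = B (AU) / d (pc).
p = 20.7 / 21.8 = 0.94954 arcsec.

0.9495 arcsec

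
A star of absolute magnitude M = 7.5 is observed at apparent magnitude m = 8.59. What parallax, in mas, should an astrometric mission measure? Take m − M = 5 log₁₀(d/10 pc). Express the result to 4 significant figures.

60.53 mas

m − M = 8.59 − 7.5 = 1.09.
d = 10^((m−M)/5 + 1) = 10^1.218 = 16.52 pc.
p = 1/d = 1/16.52 = 0.060533 arcsec = 60.533 mas.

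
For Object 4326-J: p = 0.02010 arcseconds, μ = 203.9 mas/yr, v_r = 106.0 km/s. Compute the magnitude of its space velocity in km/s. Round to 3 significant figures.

116 km/s

d = 1/p = 1/0.02010″ = 49.751 pc.
μ = 203.9 mas/yr = 0.2039 ″/yr.
v_t = 4.740 μ d = 4.740 × 0.2039 × 49.751 = 48.084 km/s.
v = √(v_r² + v_t²) = √(106.0² + 48.084²) = √13548.1 = 116.4 km/s.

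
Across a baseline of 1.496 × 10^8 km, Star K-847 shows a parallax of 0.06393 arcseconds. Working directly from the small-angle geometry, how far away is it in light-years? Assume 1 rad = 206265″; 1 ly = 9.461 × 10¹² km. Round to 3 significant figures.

θ = 0.06393″ = 0.06393/206265 = 3.0994 × 10^-7 rad.
d = B/θ = (1.496 × 10^8) / (3.0994 × 10^-7) = 4.8267 × 10^14 km = (4.8267 × 10^14) / (9.461 × 10^12) ly = 51.017 ly.

51.0 ly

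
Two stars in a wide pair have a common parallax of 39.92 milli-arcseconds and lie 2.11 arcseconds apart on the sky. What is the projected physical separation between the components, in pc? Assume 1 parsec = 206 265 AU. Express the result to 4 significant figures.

0.0002563 pc

d = 1/p = 1/0.03992″ = 25.05 pc.
At distance d (pc), an angle of θ arcsec spans θ·d AU: s = 2.11 × 25.05 = 52.856 AU.
= 52.856 / 206265 = 0.00025625 pc.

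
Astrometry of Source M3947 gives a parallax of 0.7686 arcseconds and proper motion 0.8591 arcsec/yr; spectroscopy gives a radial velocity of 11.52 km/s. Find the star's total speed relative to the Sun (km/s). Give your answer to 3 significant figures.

12.7 km/s

d = 1/p = 1/0.7686″ = 1.3011 pc.
v_t = 4.740 μ d = 4.740 × 0.8591 × 1.3011 = 5.2983 km/s.
v = √(v_r² + v_t²) = √(11.52² + 5.2983²) = √160.782 = 12.68 km/s.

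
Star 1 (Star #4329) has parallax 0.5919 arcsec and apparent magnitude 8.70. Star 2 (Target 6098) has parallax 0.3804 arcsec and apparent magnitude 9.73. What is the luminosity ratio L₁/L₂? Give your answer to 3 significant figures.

L₁/L₂ = 1.07

d₁ = 1/p₁ = 1/0.5919″ = 1.6895 pc; d₂ = 1/p₂ = 1/0.3804″ = 2.6288 pc.
M₁ = m₁ − 5 log₁₀ d₁ + 5 = 8.70 − 1.1388 + 5 = 12.5612.
M₂ = 9.73 − 2.0988 + 5 = 12.6312.
L₁/L₂ = 10^(0.4(M₂ − M₁)) = 10^(0.4 × 0.0700) = 10^0.02800 = 1.0666.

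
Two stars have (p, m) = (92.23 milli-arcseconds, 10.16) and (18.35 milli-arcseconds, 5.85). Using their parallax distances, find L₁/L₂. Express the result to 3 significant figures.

L₁/L₂ = 0.000747

d₁ = 1/p₁ = 1/0.09223″ = 10.842 pc; d₂ = 1/p₂ = 1/0.01835″ = 54.496 pc.
M₁ = m₁ − 5 log₁₀ d₁ + 5 = 10.16 − 5.1755 + 5 = 9.9845.
M₂ = 5.85 − 8.6818 + 5 = 2.1682.
L₁/L₂ = 10^(0.4(M₂ − M₁)) = 10^(0.4 × (-7.8163)) = 10^(-3.12652) = 0.00074727.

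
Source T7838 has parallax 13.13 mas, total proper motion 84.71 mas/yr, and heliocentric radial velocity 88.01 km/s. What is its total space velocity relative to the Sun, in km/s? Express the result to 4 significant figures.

d = 1/p = 1/0.01313″ = 76.161 pc.
μ = 84.71 mas/yr = 0.08471 ″/yr.
v_t = 4.740 μ d = 4.740 × 0.08471 × 76.161 = 30.581 km/s.
v = √(v_r² + v_t²) = √(88.01² + 30.581²) = √8680.96 = 93.172 km/s.

93.17 km/s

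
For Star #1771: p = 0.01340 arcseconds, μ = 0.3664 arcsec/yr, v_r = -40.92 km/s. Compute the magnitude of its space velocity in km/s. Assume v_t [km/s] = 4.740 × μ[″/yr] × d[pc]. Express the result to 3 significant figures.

136 km/s

d = 1/p = 1/0.01340″ = 74.627 pc.
v_t = 4.740 μ d = 4.740 × 0.3664 × 74.627 = 129.61 km/s.
v = √(v_r² + v_t²) = √((-40.92)² + 129.61²) = √18473.2 = 135.92 km/s.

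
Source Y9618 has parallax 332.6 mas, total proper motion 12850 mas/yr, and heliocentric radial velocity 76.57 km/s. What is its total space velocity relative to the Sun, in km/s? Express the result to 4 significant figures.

d = 1/p = 1/0.3326″ = 3.0066 pc.
μ = 12850 mas/yr = 12.85 ″/yr.
v_t = 4.740 μ d = 4.740 × 12.85 × 3.0066 = 183.13 km/s.
v = √(v_r² + v_t²) = √(76.57² + 183.13²) = √39399.6 = 198.49 km/s.

198.5 km/s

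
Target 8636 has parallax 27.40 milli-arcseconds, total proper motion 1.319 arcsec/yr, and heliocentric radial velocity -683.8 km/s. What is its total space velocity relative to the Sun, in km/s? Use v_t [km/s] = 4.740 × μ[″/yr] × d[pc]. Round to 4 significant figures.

d = 1/p = 1/0.02740″ = 36.496 pc.
v_t = 4.740 μ d = 4.740 × 1.319 × 36.496 = 228.18 km/s.
v = √(v_r² + v_t²) = √((-683.8)² + 228.18²) = √519649 = 720.87 km/s.

720.9 km/s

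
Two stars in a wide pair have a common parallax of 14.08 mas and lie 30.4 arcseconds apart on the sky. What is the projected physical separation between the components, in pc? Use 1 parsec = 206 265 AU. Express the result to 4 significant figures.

0.01047 pc

d = 1/p = 1/0.01408″ = 71.023 pc.
At distance d (pc), an angle of θ arcsec spans θ·d AU: s = 30.4 × 71.023 = 2159.1 AU.
= 2159.1 / 206265 = 0.010468 pc.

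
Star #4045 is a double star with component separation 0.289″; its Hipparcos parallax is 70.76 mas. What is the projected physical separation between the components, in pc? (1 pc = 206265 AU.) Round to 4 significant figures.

1.980 × 10^-5 pc

d = 1/p = 1/0.07076″ = 14.132 pc.
At distance d (pc), an angle of θ arcsec spans θ·d AU: s = 0.289 × 14.132 = 4.0841 AU.
= 4.0841 / 206265 = 1.9800 × 10^-5 pc.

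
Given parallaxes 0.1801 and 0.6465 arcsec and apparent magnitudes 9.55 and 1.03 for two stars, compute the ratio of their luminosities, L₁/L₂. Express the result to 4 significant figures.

L₁/L₂ = 0.005036

d₁ = 1/p₁ = 1/0.1801″ = 5.5525 pc; d₂ = 1/p₂ = 1/0.6465″ = 1.5468 pc.
M₁ = m₁ − 5 log₁₀ d₁ + 5 = 9.55 − 3.7224 + 5 = 10.8276.
M₂ = 1.03 − 0.9472 + 5 = 5.0828.
L₁/L₂ = 10^(0.4(M₂ − M₁)) = 10^(0.4 × (-5.7448)) = 10^(-2.29792) = 0.0050359.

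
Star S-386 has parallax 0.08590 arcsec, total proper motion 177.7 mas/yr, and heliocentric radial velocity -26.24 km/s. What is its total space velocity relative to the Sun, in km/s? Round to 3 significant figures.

28.0 km/s

d = 1/p = 1/0.08590″ = 11.641 pc.
μ = 177.7 mas/yr = 0.1777 ″/yr.
v_t = 4.740 μ d = 4.740 × 0.1777 × 11.641 = 9.8052 km/s.
v = √(v_r² + v_t²) = √((-26.24)² + 9.8052²) = √784.68 = 28.012 km/s.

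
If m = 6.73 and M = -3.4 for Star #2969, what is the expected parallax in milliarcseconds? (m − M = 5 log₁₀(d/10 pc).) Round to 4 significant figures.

0.9419 mas

m − M = 6.73 − (-3.4) = 10.13.
d = 10^((m−M)/5 + 1) = 10^3.026 = 1061.7 pc.
p = 1/d = 1/1061.7 = 0.00094189 arcsec = 0.94189 mas.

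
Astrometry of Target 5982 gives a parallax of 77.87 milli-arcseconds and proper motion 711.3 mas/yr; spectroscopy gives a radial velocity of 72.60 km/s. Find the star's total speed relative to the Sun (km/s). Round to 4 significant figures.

84.53 km/s

d = 1/p = 1/0.07787″ = 12.842 pc.
μ = 711.3 mas/yr = 0.7113 ″/yr.
v_t = 4.740 μ d = 4.740 × 0.7113 × 12.842 = 43.298 km/s.
v = √(v_r² + v_t²) = √(72.60² + 43.298²) = √7145.48 = 84.531 km/s.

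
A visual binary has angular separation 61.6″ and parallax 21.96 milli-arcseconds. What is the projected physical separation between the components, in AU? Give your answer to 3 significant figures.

d = 1/p = 1/0.02196″ = 45.537 pc.
At distance d (pc), an angle of θ arcsec spans θ·d AU: s = 61.6 × 45.537 = 2805.1 AU.

2810 AU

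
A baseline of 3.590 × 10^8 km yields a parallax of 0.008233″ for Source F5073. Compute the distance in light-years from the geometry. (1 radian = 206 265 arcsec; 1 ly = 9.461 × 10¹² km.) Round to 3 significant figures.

θ = 0.008233″ = 0.008233/206265 = 3.9915 × 10^-8 rad.
d = B/θ = (3.590 × 10^8) / (3.9915 × 10^-8) = 8.9941 × 10^15 km = (8.9941 × 10^15) / (9.461 × 10^12) ly = 950.65 ly.

951 ly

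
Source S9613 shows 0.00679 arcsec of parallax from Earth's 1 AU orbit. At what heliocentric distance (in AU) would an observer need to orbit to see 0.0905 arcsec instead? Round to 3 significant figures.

Parallax scales linearly with baseline: p ∝ B, so B = p_target / p_Earth × 1 AU.
B = 0.0905 / 0.00679 = 13.328 AU.

13.3 AU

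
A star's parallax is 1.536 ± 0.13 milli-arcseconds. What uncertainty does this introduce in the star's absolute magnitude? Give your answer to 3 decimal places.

M = m − 5 log₁₀ d + 5 = m + 5 log₁₀ p + 5, so ∂M/∂p = 5/(p ln 10).
σ_M = (5/ln 10) · (σ_p/p) = 2.1715 × 0.13/1.536 = 2.1715 × 0.084635 = 0.18378.

σ_M = 0.184 mag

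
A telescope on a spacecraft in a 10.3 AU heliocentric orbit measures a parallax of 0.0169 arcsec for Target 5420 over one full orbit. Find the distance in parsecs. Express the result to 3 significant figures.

With baseline B (in AU) and parallax p (in arcsec), d = B/p parsecs.
d = 10.3 / 0.0169 = 609.47 pc.

609 pc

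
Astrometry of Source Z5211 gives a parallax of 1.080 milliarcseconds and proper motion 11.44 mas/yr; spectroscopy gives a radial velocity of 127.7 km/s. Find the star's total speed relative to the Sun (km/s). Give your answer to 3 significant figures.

137 km/s

d = 1/p = 1/0.001080″ = 925.93 pc.
μ = 11.44 mas/yr = 0.01144 ″/yr.
v_t = 4.740 μ d = 4.740 × 0.01144 × 925.93 = 50.209 km/s.
v = √(v_r² + v_t²) = √(127.7² + 50.209²) = √18828.2 = 137.22 km/s.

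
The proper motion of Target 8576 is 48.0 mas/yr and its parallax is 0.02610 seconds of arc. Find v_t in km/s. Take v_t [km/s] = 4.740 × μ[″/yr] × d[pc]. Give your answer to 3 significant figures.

8.72 km/s

d = 1/p = 1/0.02610″ = 38.314 pc.
μ = 48.0 mas/yr = 0.0480 ″/yr.
v_t = 4.74 × μ × d = 4.74 × 0.0480 × 38.314 = 8.7172 km/s.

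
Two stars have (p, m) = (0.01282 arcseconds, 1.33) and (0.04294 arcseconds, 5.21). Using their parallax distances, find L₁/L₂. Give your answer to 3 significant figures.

d₁ = 1/p₁ = 1/0.01282″ = 78.003 pc; d₂ = 1/p₂ = 1/0.04294″ = 23.288 pc.
M₁ = m₁ − 5 log₁₀ d₁ + 5 = 1.33 − 9.4606 + 5 = -3.1306.
M₂ = 5.21 − 6.8357 + 5 = 3.3743.
L₁/L₂ = 10^(0.4(M₂ − M₁)) = 10^(0.4 × 6.5049) = 10^2.60196 = 399.91.

L₁/L₂ = 400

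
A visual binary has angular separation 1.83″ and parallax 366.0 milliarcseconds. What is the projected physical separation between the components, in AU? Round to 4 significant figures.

5.000 AU

d = 1/p = 1/0.3660″ = 2.7322 pc.
At distance d (pc), an angle of θ arcsec spans θ·d AU: s = 1.83 × 2.7322 = 4.9999 AU.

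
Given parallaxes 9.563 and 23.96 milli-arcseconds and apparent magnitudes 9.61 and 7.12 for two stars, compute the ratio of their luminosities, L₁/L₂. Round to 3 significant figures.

L₁/L₂ = 0.634

d₁ = 1/p₁ = 1/0.009563″ = 104.57 pc; d₂ = 1/p₂ = 1/0.02396″ = 41.736 pc.
M₁ = m₁ − 5 log₁₀ d₁ + 5 = 9.61 − 10.0970 + 5 = 4.5130.
M₂ = 7.12 − 8.1026 + 5 = 4.0174.
L₁/L₂ = 10^(0.4(M₂ − M₁)) = 10^(0.4 × (-0.4956)) = 10^(-0.19824) = 0.63352.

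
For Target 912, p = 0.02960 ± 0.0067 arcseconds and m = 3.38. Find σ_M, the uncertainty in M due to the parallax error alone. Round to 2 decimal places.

M = m − 5 log₁₀ d + 5 = m + 5 log₁₀ p + 5, so ∂M/∂p = 5/(p ln 10).
σ_M = (5/ln 10) · (σ_p/p) = 2.1715 × 0.0067/0.02960 = 2.1715 × 0.22635 = 0.49152.

σ_M = 0.49 mag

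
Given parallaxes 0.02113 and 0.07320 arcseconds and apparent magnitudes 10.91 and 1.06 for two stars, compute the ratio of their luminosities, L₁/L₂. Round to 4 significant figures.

L₁/L₂ = 0.001378

d₁ = 1/p₁ = 1/0.02113″ = 47.326 pc; d₂ = 1/p₂ = 1/0.07320″ = 13.661 pc.
M₁ = m₁ − 5 log₁₀ d₁ + 5 = 10.91 − 8.3755 + 5 = 7.5345.
M₂ = 1.06 − 5.6774 + 5 = 0.3826.
L₁/L₂ = 10^(0.4(M₂ − M₁)) = 10^(0.4 × (-7.1519)) = 10^(-2.86076) = 0.001378.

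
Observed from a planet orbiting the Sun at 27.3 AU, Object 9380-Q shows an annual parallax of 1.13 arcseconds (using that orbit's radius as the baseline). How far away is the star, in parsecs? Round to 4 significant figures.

With baseline B (in AU) and parallax p (in arcsec), d = B/p parsecs.
d = 27.3 / 1.13 = 24.159 pc.

24.16 pc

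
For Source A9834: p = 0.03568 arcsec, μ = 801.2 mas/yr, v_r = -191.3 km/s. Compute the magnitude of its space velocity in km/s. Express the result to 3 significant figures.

219 km/s

d = 1/p = 1/0.03568″ = 28.027 pc.
μ = 801.2 mas/yr = 0.8012 ″/yr.
v_t = 4.740 μ d = 4.740 × 0.8012 × 28.027 = 106.44 km/s.
v = √(v_r² + v_t²) = √((-191.3)² + 106.44²) = √47925.2 = 218.92 km/s.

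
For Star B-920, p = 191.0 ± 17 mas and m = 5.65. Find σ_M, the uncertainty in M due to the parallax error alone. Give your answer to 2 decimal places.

σ_M = 0.19 mag

M = m − 5 log₁₀ d + 5 = m + 5 log₁₀ p + 5, so ∂M/∂p = 5/(p ln 10).
σ_M = (5/ln 10) · (σ_p/p) = 2.1715 × 17/191.0 = 2.1715 × 0.089005 = 0.19327.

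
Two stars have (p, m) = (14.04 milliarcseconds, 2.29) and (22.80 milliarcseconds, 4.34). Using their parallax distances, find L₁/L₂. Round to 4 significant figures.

d₁ = 1/p₁ = 1/0.01404″ = 71.225 pc; d₂ = 1/p₂ = 1/0.02280″ = 43.86 pc.
M₁ = m₁ − 5 log₁₀ d₁ + 5 = 2.29 − 9.2632 + 5 = -1.9732.
M₂ = 4.34 − 8.2103 + 5 = 1.1297.
L₁/L₂ = 10^(0.4(M₂ − M₁)) = 10^(0.4 × 3.1029) = 10^1.24116 = 17.424.

L₁/L₂ = 17.42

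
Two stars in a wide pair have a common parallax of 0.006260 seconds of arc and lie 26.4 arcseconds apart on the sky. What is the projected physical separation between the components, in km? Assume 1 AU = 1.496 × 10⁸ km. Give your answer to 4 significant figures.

6.309 × 10^11 km

d = 1/p = 1/0.006260″ = 159.74 pc.
At distance d (pc), an angle of θ arcsec spans θ·d AU: s = 26.4 × 159.74 = 4217.1 AU.
= 4217.1 × 1.496 × 10⁸ km = 6.3088 × 10^11 km.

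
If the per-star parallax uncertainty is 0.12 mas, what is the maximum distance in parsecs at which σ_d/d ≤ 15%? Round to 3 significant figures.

σ_d/d = σ_p/p, so the condition is σ_p/p ≤ 0.15, i.e. p ≥ σ_p/0.15.
p_min = 0.12/0.15 = 0.8 mas = 0.0008 arcsec.
d_max = 1/p_min = 1/0.0008 = 1250 pc.

1250 pc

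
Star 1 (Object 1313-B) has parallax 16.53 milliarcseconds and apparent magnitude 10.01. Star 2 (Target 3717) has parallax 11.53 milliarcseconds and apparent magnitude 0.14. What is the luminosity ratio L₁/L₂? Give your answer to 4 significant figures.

L₁/L₂ = 5.484 × 10^-5

d₁ = 1/p₁ = 1/0.01653″ = 60.496 pc; d₂ = 1/p₂ = 1/0.01153″ = 86.73 pc.
M₁ = m₁ − 5 log₁₀ d₁ + 5 = 10.01 − 8.9086 + 5 = 6.1014.
M₂ = 0.14 − 9.6908 + 5 = -4.5508.
L₁/L₂ = 10^(0.4(M₂ − M₁)) = 10^(0.4 × (-10.6522)) = 10^(-4.26088) = 0.000054843.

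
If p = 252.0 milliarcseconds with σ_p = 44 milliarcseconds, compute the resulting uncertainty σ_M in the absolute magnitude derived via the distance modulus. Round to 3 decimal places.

σ_M = 0.379 mag

M = m − 5 log₁₀ d + 5 = m + 5 log₁₀ p + 5, so ∂M/∂p = 5/(p ln 10).
σ_M = (5/ln 10) · (σ_p/p) = 2.1715 × 44/252.0 = 2.1715 × 0.1746 = 0.37914.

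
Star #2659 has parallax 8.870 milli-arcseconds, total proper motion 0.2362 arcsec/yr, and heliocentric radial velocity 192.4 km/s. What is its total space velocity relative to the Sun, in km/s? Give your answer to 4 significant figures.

230.1 km/s

d = 1/p = 1/0.008870″ = 112.74 pc.
v_t = 4.740 μ d = 4.740 × 0.2362 × 112.74 = 126.22 km/s.
v = √(v_r² + v_t²) = √(192.4² + 126.22²) = √52949.2 = 230.11 km/s.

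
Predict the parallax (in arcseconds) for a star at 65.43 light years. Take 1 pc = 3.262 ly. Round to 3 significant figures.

d = 65.43 ly ÷ 3.262 = 20.058 pc.
p = 1/d = 1/20.058 = 0.049855 arcsec.

0.0499 arcsec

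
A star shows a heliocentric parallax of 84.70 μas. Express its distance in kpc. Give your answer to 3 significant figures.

p = 84.70 μas = 0.00008470 arcsec.
d = 1/p = 1/0.00008470 = 11806 pc.
= 11.806 kpc.

11.8 kpc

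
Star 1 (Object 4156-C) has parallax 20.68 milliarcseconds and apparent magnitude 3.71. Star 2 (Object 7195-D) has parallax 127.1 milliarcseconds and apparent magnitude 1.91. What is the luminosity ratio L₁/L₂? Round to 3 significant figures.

d₁ = 1/p₁ = 1/0.02068″ = 48.356 pc; d₂ = 1/p₂ = 1/0.1271″ = 7.8678 pc.
M₁ = m₁ − 5 log₁₀ d₁ + 5 = 3.71 − 8.4223 + 5 = 0.2877.
M₂ = 1.91 − 4.4793 + 5 = 2.4307.
L₁/L₂ = 10^(0.4(M₂ − M₁)) = 10^(0.4 × 2.1430) = 10^0.85720 = 7.1978.

L₁/L₂ = 7.20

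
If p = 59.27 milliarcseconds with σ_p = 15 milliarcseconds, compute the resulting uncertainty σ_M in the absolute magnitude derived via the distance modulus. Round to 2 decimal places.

σ_M = 0.55 mag

M = m − 5 log₁₀ d + 5 = m + 5 log₁₀ p + 5, so ∂M/∂p = 5/(p ln 10).
σ_M = (5/ln 10) · (σ_p/p) = 2.1715 × 15/59.27 = 2.1715 × 0.25308 = 0.54956.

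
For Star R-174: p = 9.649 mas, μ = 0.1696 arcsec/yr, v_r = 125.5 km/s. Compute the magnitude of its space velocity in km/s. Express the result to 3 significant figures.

151 km/s

d = 1/p = 1/0.009649″ = 103.64 pc.
v_t = 4.740 μ d = 4.740 × 0.1696 × 103.64 = 83.317 km/s.
v = √(v_r² + v_t²) = √(125.5² + 83.317²) = √22692 = 150.64 km/s.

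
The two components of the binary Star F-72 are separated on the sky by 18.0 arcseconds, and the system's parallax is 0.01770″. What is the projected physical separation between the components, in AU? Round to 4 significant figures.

d = 1/p = 1/0.01770″ = 56.497 pc.
At distance d (pc), an angle of θ arcsec spans θ·d AU: s = 18.0 × 56.497 = 1016.9 AU.

1017 AU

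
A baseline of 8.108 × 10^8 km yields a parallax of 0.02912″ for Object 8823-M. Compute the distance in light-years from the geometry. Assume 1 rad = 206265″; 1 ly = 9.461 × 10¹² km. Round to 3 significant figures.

607 ly

θ = 0.02912″ = 0.02912/206265 = 1.4118 × 10^-7 rad.
d = B/θ = (8.108 × 10^8) / (1.4118 × 10^-7) = 5.7430 × 10^15 km = (5.7430 × 10^15) / (9.461 × 10^12) ly = 607.02 ly.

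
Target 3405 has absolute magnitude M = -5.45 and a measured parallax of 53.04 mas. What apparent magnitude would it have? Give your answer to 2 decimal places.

m = -4.07

d = 1/p = 1/0.05304″ = 18.854 pc.
m − M = 5 log₁₀ d − 5 = 5 log₁₀(18.854) − 5 = 6.3770 − 5 = 1.3770.
m = M + (m − M) = -5.45 + 1.3770 = -4.07.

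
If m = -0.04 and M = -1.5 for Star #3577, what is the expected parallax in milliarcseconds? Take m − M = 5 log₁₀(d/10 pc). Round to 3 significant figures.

51.1 mas

m − M = -0.04 − (-1.5) = 1.46.
d = 10^((m−M)/5 + 1) = 10^1.292 = 19.588 pc.
p = 1/d = 1/19.588 = 0.051052 arcsec = 51.052 mas.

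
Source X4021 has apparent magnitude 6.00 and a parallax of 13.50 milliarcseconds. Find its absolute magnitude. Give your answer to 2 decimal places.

d = 1/p = 1/0.01350″ = 74.074 pc.
m − M = 5 log₁₀(74.074) − 5 = 9.3483 − 5 = 4.3483.
M = m − (m − M) = 6.00 − 4.3483 = 1.65.

M = 1.65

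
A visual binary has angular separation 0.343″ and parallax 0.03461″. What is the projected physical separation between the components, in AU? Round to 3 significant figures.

d = 1/p = 1/0.03461″ = 28.893 pc.
At distance d (pc), an angle of θ arcsec spans θ·d AU: s = 0.343 × 28.893 = 9.9103 AU.

9.91 AU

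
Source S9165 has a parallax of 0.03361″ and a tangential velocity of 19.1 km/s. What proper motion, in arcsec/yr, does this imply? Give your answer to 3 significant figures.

0.135 arcsec/yr

d = 1/p = 1/0.03361″ = 29.753 pc.
μ = v_t / (4.74 d) = 19.1 / (4.74 × 29.753) = 19.1 / 141.03 = 0.13543 ″/yr.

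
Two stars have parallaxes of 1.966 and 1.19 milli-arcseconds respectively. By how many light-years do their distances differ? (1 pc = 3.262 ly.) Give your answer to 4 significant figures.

d_A = 1/0.001966″ = 508.65 pc; d_B = 1/0.001190″ = 840.34 pc.
|d_B − d_A| = |840.34 − 508.65| = 331.69 pc = 331.69 × 3.262 ly = 1082 ly.

1082 ly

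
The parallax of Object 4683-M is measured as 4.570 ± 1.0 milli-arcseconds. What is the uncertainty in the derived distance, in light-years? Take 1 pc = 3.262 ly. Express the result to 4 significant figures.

156.2 ly

d = 1/p, so σ_d = σ_p / p².
σ_d = 0.00100 / (0.004570)² = 0.00100 / 0.000020885 = 47.881 pc = 47.881 × 3.262 ly = 156.19 ly.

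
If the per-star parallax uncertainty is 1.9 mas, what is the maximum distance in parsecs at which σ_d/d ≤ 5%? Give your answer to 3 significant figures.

σ_d/d = σ_p/p, so the condition is σ_p/p ≤ 0.05, i.e. p ≥ σ_p/0.05.
p_min = 1.9/0.05 = 38 mas = 0.038 arcsec.
d_max = 1/p_min = 1/0.038 = 26.316 pc.

26.3 pc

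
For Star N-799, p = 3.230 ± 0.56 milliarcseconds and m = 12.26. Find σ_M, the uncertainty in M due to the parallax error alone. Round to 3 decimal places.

M = m − 5 log₁₀ d + 5 = m + 5 log₁₀ p + 5, so ∂M/∂p = 5/(p ln 10).
σ_M = (5/ln 10) · (σ_p/p) = 2.1715 × 0.56/3.230 = 2.1715 × 0.17337 = 0.37647.

σ_M = 0.376 mag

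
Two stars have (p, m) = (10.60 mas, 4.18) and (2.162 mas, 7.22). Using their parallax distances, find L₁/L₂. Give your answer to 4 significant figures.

L₁/L₂ = 0.6841

d₁ = 1/p₁ = 1/0.01060″ = 94.34 pc; d₂ = 1/p₂ = 1/0.002162″ = 462.53 pc.
M₁ = m₁ − 5 log₁₀ d₁ + 5 = 4.18 − 9.8735 + 5 = -0.6935.
M₂ = 7.22 − 13.3257 + 5 = -1.1057.
L₁/L₂ = 10^(0.4(M₂ − M₁)) = 10^(0.4 × (-0.4122)) = 10^(-0.16488) = 0.6841.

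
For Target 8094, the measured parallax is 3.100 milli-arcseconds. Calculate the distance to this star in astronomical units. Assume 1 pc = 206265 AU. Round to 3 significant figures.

6.65 × 10^7 AU

p = 3.100 milli-arcseconds = 0.003100 arcsec.
d = 1/p = 1/0.003100 = 322.58 pc.
In AU: 322.58 × 206265 = 6.6537 × 10^7 AU.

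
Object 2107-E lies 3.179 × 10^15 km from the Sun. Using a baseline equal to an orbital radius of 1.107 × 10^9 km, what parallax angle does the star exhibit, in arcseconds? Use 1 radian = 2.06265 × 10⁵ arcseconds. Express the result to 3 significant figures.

0.0718 arcsec

θ ≈ B/d = (1.107 × 10^9) / (3.179 × 10^15) = 3.4822 × 10^-7 rad.
In arcseconds: 3.4822 × 10^-7 × 206265 = 0.071826″.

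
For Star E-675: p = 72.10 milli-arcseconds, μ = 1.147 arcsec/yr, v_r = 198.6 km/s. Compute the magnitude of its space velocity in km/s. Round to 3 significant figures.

d = 1/p = 1/0.07210″ = 13.87 pc.
v_t = 4.740 μ d = 4.740 × 1.147 × 13.87 = 75.408 km/s.
v = √(v_r² + v_t²) = √(198.6² + 75.408²) = √45128.3 = 212.43 km/s.

212 km/s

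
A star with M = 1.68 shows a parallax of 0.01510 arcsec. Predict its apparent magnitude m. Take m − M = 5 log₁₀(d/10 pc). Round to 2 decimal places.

d = 1/p = 1/0.01510″ = 66.225 pc.
m − M = 5 log₁₀ d − 5 = 5 log₁₀(66.225) − 5 = 9.1051 − 5 = 4.1051.
m = M + (m − M) = 1.68 + 4.1051 = 5.79.

m = 5.79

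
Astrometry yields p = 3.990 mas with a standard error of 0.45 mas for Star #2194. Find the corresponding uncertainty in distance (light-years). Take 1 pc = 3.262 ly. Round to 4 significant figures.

92.20 ly

d = 1/p, so σ_d = σ_p / p².
σ_d = 0.000450 / (0.003990)² = 0.000450 / 0.00001592 = 28.266 pc = 28.266 × 3.262 ly = 92.204 ly.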